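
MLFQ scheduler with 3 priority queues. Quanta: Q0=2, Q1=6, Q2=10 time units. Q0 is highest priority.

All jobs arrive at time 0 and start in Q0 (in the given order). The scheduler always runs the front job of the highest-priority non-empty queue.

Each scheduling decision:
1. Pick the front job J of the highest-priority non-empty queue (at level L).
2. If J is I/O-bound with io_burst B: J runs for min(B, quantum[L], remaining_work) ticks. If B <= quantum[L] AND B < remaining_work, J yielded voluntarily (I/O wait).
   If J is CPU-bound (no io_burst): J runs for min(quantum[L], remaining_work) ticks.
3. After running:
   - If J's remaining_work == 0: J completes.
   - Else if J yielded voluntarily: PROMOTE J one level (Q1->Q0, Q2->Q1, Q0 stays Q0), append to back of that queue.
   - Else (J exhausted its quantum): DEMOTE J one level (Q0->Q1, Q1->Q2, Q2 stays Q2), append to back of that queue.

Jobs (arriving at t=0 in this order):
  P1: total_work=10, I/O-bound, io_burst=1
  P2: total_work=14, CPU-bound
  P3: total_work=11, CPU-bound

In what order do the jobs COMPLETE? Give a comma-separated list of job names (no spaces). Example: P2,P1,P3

Answer: P1,P2,P3

Derivation:
t=0-1: P1@Q0 runs 1, rem=9, I/O yield, promote→Q0. Q0=[P2,P3,P1] Q1=[] Q2=[]
t=1-3: P2@Q0 runs 2, rem=12, quantum used, demote→Q1. Q0=[P3,P1] Q1=[P2] Q2=[]
t=3-5: P3@Q0 runs 2, rem=9, quantum used, demote→Q1. Q0=[P1] Q1=[P2,P3] Q2=[]
t=5-6: P1@Q0 runs 1, rem=8, I/O yield, promote→Q0. Q0=[P1] Q1=[P2,P3] Q2=[]
t=6-7: P1@Q0 runs 1, rem=7, I/O yield, promote→Q0. Q0=[P1] Q1=[P2,P3] Q2=[]
t=7-8: P1@Q0 runs 1, rem=6, I/O yield, promote→Q0. Q0=[P1] Q1=[P2,P3] Q2=[]
t=8-9: P1@Q0 runs 1, rem=5, I/O yield, promote→Q0. Q0=[P1] Q1=[P2,P3] Q2=[]
t=9-10: P1@Q0 runs 1, rem=4, I/O yield, promote→Q0. Q0=[P1] Q1=[P2,P3] Q2=[]
t=10-11: P1@Q0 runs 1, rem=3, I/O yield, promote→Q0. Q0=[P1] Q1=[P2,P3] Q2=[]
t=11-12: P1@Q0 runs 1, rem=2, I/O yield, promote→Q0. Q0=[P1] Q1=[P2,P3] Q2=[]
t=12-13: P1@Q0 runs 1, rem=1, I/O yield, promote→Q0. Q0=[P1] Q1=[P2,P3] Q2=[]
t=13-14: P1@Q0 runs 1, rem=0, completes. Q0=[] Q1=[P2,P3] Q2=[]
t=14-20: P2@Q1 runs 6, rem=6, quantum used, demote→Q2. Q0=[] Q1=[P3] Q2=[P2]
t=20-26: P3@Q1 runs 6, rem=3, quantum used, demote→Q2. Q0=[] Q1=[] Q2=[P2,P3]
t=26-32: P2@Q2 runs 6, rem=0, completes. Q0=[] Q1=[] Q2=[P3]
t=32-35: P3@Q2 runs 3, rem=0, completes. Q0=[] Q1=[] Q2=[]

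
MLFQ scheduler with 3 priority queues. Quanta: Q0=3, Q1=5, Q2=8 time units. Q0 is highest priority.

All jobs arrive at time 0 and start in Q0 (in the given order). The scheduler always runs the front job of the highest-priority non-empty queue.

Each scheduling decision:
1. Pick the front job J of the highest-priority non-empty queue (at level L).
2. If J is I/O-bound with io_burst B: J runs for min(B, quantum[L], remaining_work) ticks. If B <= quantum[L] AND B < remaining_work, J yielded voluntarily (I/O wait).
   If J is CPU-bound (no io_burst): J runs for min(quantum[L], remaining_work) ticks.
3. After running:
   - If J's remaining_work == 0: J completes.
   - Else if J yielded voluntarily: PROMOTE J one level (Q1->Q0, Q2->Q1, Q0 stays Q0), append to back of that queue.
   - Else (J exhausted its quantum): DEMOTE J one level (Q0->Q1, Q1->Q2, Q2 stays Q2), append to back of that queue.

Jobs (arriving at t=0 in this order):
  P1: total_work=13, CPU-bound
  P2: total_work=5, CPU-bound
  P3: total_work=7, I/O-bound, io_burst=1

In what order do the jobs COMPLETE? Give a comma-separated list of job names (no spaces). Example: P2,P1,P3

t=0-3: P1@Q0 runs 3, rem=10, quantum used, demote→Q1. Q0=[P2,P3] Q1=[P1] Q2=[]
t=3-6: P2@Q0 runs 3, rem=2, quantum used, demote→Q1. Q0=[P3] Q1=[P1,P2] Q2=[]
t=6-7: P3@Q0 runs 1, rem=6, I/O yield, promote→Q0. Q0=[P3] Q1=[P1,P2] Q2=[]
t=7-8: P3@Q0 runs 1, rem=5, I/O yield, promote→Q0. Q0=[P3] Q1=[P1,P2] Q2=[]
t=8-9: P3@Q0 runs 1, rem=4, I/O yield, promote→Q0. Q0=[P3] Q1=[P1,P2] Q2=[]
t=9-10: P3@Q0 runs 1, rem=3, I/O yield, promote→Q0. Q0=[P3] Q1=[P1,P2] Q2=[]
t=10-11: P3@Q0 runs 1, rem=2, I/O yield, promote→Q0. Q0=[P3] Q1=[P1,P2] Q2=[]
t=11-12: P3@Q0 runs 1, rem=1, I/O yield, promote→Q0. Q0=[P3] Q1=[P1,P2] Q2=[]
t=12-13: P3@Q0 runs 1, rem=0, completes. Q0=[] Q1=[P1,P2] Q2=[]
t=13-18: P1@Q1 runs 5, rem=5, quantum used, demote→Q2. Q0=[] Q1=[P2] Q2=[P1]
t=18-20: P2@Q1 runs 2, rem=0, completes. Q0=[] Q1=[] Q2=[P1]
t=20-25: P1@Q2 runs 5, rem=0, completes. Q0=[] Q1=[] Q2=[]

Answer: P3,P2,P1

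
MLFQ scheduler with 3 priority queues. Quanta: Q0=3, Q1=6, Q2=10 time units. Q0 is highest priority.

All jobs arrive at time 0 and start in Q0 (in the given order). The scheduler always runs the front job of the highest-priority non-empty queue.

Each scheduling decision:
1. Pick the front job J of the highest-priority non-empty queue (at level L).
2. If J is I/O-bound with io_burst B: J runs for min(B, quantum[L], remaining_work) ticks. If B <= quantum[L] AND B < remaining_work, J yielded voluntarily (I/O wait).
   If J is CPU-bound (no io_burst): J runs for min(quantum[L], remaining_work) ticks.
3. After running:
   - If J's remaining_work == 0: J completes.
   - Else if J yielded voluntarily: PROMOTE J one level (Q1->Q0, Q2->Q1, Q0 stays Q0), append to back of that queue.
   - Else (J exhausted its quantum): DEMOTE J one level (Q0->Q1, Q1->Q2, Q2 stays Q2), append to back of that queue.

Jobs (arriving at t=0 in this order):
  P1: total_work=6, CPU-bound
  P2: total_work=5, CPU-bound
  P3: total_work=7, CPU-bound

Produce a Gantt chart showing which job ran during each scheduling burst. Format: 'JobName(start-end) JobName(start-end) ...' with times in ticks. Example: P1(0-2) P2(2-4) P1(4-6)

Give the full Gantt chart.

Answer: P1(0-3) P2(3-6) P3(6-9) P1(9-12) P2(12-14) P3(14-18)

Derivation:
t=0-3: P1@Q0 runs 3, rem=3, quantum used, demote→Q1. Q0=[P2,P3] Q1=[P1] Q2=[]
t=3-6: P2@Q0 runs 3, rem=2, quantum used, demote→Q1. Q0=[P3] Q1=[P1,P2] Q2=[]
t=6-9: P3@Q0 runs 3, rem=4, quantum used, demote→Q1. Q0=[] Q1=[P1,P2,P3] Q2=[]
t=9-12: P1@Q1 runs 3, rem=0, completes. Q0=[] Q1=[P2,P3] Q2=[]
t=12-14: P2@Q1 runs 2, rem=0, completes. Q0=[] Q1=[P3] Q2=[]
t=14-18: P3@Q1 runs 4, rem=0, completes. Q0=[] Q1=[] Q2=[]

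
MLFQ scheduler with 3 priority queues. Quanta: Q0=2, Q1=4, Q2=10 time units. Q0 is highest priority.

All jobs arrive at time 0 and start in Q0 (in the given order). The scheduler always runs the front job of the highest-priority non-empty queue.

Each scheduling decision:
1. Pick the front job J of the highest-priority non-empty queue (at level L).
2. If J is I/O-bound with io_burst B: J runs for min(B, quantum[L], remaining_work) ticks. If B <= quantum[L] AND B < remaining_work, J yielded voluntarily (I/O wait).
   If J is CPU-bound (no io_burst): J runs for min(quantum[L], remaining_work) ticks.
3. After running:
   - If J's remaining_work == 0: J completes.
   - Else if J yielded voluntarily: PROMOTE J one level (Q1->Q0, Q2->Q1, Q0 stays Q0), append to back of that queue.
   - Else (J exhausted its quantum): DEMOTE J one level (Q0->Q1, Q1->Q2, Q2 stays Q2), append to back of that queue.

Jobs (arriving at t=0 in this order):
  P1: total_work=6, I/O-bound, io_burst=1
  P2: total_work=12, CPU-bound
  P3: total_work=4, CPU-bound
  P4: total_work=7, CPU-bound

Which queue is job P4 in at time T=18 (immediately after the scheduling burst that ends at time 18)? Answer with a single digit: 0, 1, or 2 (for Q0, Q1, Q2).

Answer: 1

Derivation:
t=0-1: P1@Q0 runs 1, rem=5, I/O yield, promote→Q0. Q0=[P2,P3,P4,P1] Q1=[] Q2=[]
t=1-3: P2@Q0 runs 2, rem=10, quantum used, demote→Q1. Q0=[P3,P4,P1] Q1=[P2] Q2=[]
t=3-5: P3@Q0 runs 2, rem=2, quantum used, demote→Q1. Q0=[P4,P1] Q1=[P2,P3] Q2=[]
t=5-7: P4@Q0 runs 2, rem=5, quantum used, demote→Q1. Q0=[P1] Q1=[P2,P3,P4] Q2=[]
t=7-8: P1@Q0 runs 1, rem=4, I/O yield, promote→Q0. Q0=[P1] Q1=[P2,P3,P4] Q2=[]
t=8-9: P1@Q0 runs 1, rem=3, I/O yield, promote→Q0. Q0=[P1] Q1=[P2,P3,P4] Q2=[]
t=9-10: P1@Q0 runs 1, rem=2, I/O yield, promote→Q0. Q0=[P1] Q1=[P2,P3,P4] Q2=[]
t=10-11: P1@Q0 runs 1, rem=1, I/O yield, promote→Q0. Q0=[P1] Q1=[P2,P3,P4] Q2=[]
t=11-12: P1@Q0 runs 1, rem=0, completes. Q0=[] Q1=[P2,P3,P4] Q2=[]
t=12-16: P2@Q1 runs 4, rem=6, quantum used, demote→Q2. Q0=[] Q1=[P3,P4] Q2=[P2]
t=16-18: P3@Q1 runs 2, rem=0, completes. Q0=[] Q1=[P4] Q2=[P2]
t=18-22: P4@Q1 runs 4, rem=1, quantum used, demote→Q2. Q0=[] Q1=[] Q2=[P2,P4]
t=22-28: P2@Q2 runs 6, rem=0, completes. Q0=[] Q1=[] Q2=[P4]
t=28-29: P4@Q2 runs 1, rem=0, completes. Q0=[] Q1=[] Q2=[]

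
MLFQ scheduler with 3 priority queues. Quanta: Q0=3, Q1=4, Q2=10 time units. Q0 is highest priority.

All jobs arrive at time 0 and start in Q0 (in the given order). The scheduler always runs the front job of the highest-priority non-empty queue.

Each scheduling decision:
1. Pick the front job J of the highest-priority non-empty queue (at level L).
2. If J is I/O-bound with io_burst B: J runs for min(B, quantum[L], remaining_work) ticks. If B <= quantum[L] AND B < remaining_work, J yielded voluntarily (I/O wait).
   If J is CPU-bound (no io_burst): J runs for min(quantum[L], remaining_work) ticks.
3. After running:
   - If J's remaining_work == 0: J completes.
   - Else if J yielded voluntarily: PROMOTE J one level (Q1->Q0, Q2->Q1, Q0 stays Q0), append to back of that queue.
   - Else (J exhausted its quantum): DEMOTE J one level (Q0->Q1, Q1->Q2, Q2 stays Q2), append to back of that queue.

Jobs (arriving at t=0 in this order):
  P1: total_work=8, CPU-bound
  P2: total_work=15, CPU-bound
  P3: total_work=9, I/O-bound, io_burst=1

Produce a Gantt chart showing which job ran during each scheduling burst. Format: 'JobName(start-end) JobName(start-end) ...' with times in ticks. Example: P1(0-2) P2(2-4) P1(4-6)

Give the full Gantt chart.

Answer: P1(0-3) P2(3-6) P3(6-7) P3(7-8) P3(8-9) P3(9-10) P3(10-11) P3(11-12) P3(12-13) P3(13-14) P3(14-15) P1(15-19) P2(19-23) P1(23-24) P2(24-32)

Derivation:
t=0-3: P1@Q0 runs 3, rem=5, quantum used, demote→Q1. Q0=[P2,P3] Q1=[P1] Q2=[]
t=3-6: P2@Q0 runs 3, rem=12, quantum used, demote→Q1. Q0=[P3] Q1=[P1,P2] Q2=[]
t=6-7: P3@Q0 runs 1, rem=8, I/O yield, promote→Q0. Q0=[P3] Q1=[P1,P2] Q2=[]
t=7-8: P3@Q0 runs 1, rem=7, I/O yield, promote→Q0. Q0=[P3] Q1=[P1,P2] Q2=[]
t=8-9: P3@Q0 runs 1, rem=6, I/O yield, promote→Q0. Q0=[P3] Q1=[P1,P2] Q2=[]
t=9-10: P3@Q0 runs 1, rem=5, I/O yield, promote→Q0. Q0=[P3] Q1=[P1,P2] Q2=[]
t=10-11: P3@Q0 runs 1, rem=4, I/O yield, promote→Q0. Q0=[P3] Q1=[P1,P2] Q2=[]
t=11-12: P3@Q0 runs 1, rem=3, I/O yield, promote→Q0. Q0=[P3] Q1=[P1,P2] Q2=[]
t=12-13: P3@Q0 runs 1, rem=2, I/O yield, promote→Q0. Q0=[P3] Q1=[P1,P2] Q2=[]
t=13-14: P3@Q0 runs 1, rem=1, I/O yield, promote→Q0. Q0=[P3] Q1=[P1,P2] Q2=[]
t=14-15: P3@Q0 runs 1, rem=0, completes. Q0=[] Q1=[P1,P2] Q2=[]
t=15-19: P1@Q1 runs 4, rem=1, quantum used, demote→Q2. Q0=[] Q1=[P2] Q2=[P1]
t=19-23: P2@Q1 runs 4, rem=8, quantum used, demote→Q2. Q0=[] Q1=[] Q2=[P1,P2]
t=23-24: P1@Q2 runs 1, rem=0, completes. Q0=[] Q1=[] Q2=[P2]
t=24-32: P2@Q2 runs 8, rem=0, completes. Q0=[] Q1=[] Q2=[]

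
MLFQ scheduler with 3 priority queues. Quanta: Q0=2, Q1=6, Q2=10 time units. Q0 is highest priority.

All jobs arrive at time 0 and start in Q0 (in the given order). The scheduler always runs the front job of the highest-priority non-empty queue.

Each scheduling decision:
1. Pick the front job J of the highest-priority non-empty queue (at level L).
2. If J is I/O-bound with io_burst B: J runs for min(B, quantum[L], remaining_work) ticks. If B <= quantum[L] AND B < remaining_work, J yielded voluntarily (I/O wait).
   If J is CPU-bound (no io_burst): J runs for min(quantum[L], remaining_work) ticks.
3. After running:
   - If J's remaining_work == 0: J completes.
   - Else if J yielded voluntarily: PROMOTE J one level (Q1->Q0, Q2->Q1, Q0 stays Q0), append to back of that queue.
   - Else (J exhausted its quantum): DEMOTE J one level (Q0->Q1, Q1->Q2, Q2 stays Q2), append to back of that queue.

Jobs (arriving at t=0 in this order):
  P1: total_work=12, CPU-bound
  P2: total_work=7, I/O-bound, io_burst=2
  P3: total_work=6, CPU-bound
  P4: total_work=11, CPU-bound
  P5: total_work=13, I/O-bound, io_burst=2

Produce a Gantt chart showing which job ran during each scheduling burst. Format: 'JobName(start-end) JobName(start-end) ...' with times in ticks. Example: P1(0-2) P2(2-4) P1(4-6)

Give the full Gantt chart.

Answer: P1(0-2) P2(2-4) P3(4-6) P4(6-8) P5(8-10) P2(10-12) P5(12-14) P2(14-16) P5(16-18) P2(18-19) P5(19-21) P5(21-23) P5(23-25) P5(25-26) P1(26-32) P3(32-36) P4(36-42) P1(42-46) P4(46-49)

Derivation:
t=0-2: P1@Q0 runs 2, rem=10, quantum used, demote→Q1. Q0=[P2,P3,P4,P5] Q1=[P1] Q2=[]
t=2-4: P2@Q0 runs 2, rem=5, I/O yield, promote→Q0. Q0=[P3,P4,P5,P2] Q1=[P1] Q2=[]
t=4-6: P3@Q0 runs 2, rem=4, quantum used, demote→Q1. Q0=[P4,P5,P2] Q1=[P1,P3] Q2=[]
t=6-8: P4@Q0 runs 2, rem=9, quantum used, demote→Q1. Q0=[P5,P2] Q1=[P1,P3,P4] Q2=[]
t=8-10: P5@Q0 runs 2, rem=11, I/O yield, promote→Q0. Q0=[P2,P5] Q1=[P1,P3,P4] Q2=[]
t=10-12: P2@Q0 runs 2, rem=3, I/O yield, promote→Q0. Q0=[P5,P2] Q1=[P1,P3,P4] Q2=[]
t=12-14: P5@Q0 runs 2, rem=9, I/O yield, promote→Q0. Q0=[P2,P5] Q1=[P1,P3,P4] Q2=[]
t=14-16: P2@Q0 runs 2, rem=1, I/O yield, promote→Q0. Q0=[P5,P2] Q1=[P1,P3,P4] Q2=[]
t=16-18: P5@Q0 runs 2, rem=7, I/O yield, promote→Q0. Q0=[P2,P5] Q1=[P1,P3,P4] Q2=[]
t=18-19: P2@Q0 runs 1, rem=0, completes. Q0=[P5] Q1=[P1,P3,P4] Q2=[]
t=19-21: P5@Q0 runs 2, rem=5, I/O yield, promote→Q0. Q0=[P5] Q1=[P1,P3,P4] Q2=[]
t=21-23: P5@Q0 runs 2, rem=3, I/O yield, promote→Q0. Q0=[P5] Q1=[P1,P3,P4] Q2=[]
t=23-25: P5@Q0 runs 2, rem=1, I/O yield, promote→Q0. Q0=[P5] Q1=[P1,P3,P4] Q2=[]
t=25-26: P5@Q0 runs 1, rem=0, completes. Q0=[] Q1=[P1,P3,P4] Q2=[]
t=26-32: P1@Q1 runs 6, rem=4, quantum used, demote→Q2. Q0=[] Q1=[P3,P4] Q2=[P1]
t=32-36: P3@Q1 runs 4, rem=0, completes. Q0=[] Q1=[P4] Q2=[P1]
t=36-42: P4@Q1 runs 6, rem=3, quantum used, demote→Q2. Q0=[] Q1=[] Q2=[P1,P4]
t=42-46: P1@Q2 runs 4, rem=0, completes. Q0=[] Q1=[] Q2=[P4]
t=46-49: P4@Q2 runs 3, rem=0, completes. Q0=[] Q1=[] Q2=[]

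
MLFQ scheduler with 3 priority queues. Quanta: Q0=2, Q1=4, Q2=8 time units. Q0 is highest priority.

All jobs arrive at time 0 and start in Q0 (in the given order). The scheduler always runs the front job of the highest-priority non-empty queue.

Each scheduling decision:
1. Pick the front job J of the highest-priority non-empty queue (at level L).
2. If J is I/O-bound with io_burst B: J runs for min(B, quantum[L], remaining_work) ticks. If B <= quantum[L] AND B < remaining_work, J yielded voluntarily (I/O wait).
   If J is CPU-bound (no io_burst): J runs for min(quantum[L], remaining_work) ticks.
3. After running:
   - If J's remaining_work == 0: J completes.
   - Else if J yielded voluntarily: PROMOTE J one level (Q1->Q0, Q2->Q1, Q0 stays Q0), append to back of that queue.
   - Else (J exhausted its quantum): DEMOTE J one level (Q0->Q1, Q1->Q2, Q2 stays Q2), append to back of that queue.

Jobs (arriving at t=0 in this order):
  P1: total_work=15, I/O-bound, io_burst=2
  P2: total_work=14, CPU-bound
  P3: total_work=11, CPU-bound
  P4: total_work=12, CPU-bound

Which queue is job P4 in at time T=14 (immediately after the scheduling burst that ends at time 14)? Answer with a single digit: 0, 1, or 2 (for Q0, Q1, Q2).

t=0-2: P1@Q0 runs 2, rem=13, I/O yield, promote→Q0. Q0=[P2,P3,P4,P1] Q1=[] Q2=[]
t=2-4: P2@Q0 runs 2, rem=12, quantum used, demote→Q1. Q0=[P3,P4,P1] Q1=[P2] Q2=[]
t=4-6: P3@Q0 runs 2, rem=9, quantum used, demote→Q1. Q0=[P4,P1] Q1=[P2,P3] Q2=[]
t=6-8: P4@Q0 runs 2, rem=10, quantum used, demote→Q1. Q0=[P1] Q1=[P2,P3,P4] Q2=[]
t=8-10: P1@Q0 runs 2, rem=11, I/O yield, promote→Q0. Q0=[P1] Q1=[P2,P3,P4] Q2=[]
t=10-12: P1@Q0 runs 2, rem=9, I/O yield, promote→Q0. Q0=[P1] Q1=[P2,P3,P4] Q2=[]
t=12-14: P1@Q0 runs 2, rem=7, I/O yield, promote→Q0. Q0=[P1] Q1=[P2,P3,P4] Q2=[]
t=14-16: P1@Q0 runs 2, rem=5, I/O yield, promote→Q0. Q0=[P1] Q1=[P2,P3,P4] Q2=[]
t=16-18: P1@Q0 runs 2, rem=3, I/O yield, promote→Q0. Q0=[P1] Q1=[P2,P3,P4] Q2=[]
t=18-20: P1@Q0 runs 2, rem=1, I/O yield, promote→Q0. Q0=[P1] Q1=[P2,P3,P4] Q2=[]
t=20-21: P1@Q0 runs 1, rem=0, completes. Q0=[] Q1=[P2,P3,P4] Q2=[]
t=21-25: P2@Q1 runs 4, rem=8, quantum used, demote→Q2. Q0=[] Q1=[P3,P4] Q2=[P2]
t=25-29: P3@Q1 runs 4, rem=5, quantum used, demote→Q2. Q0=[] Q1=[P4] Q2=[P2,P3]
t=29-33: P4@Q1 runs 4, rem=6, quantum used, demote→Q2. Q0=[] Q1=[] Q2=[P2,P3,P4]
t=33-41: P2@Q2 runs 8, rem=0, completes. Q0=[] Q1=[] Q2=[P3,P4]
t=41-46: P3@Q2 runs 5, rem=0, completes. Q0=[] Q1=[] Q2=[P4]
t=46-52: P4@Q2 runs 6, rem=0, completes. Q0=[] Q1=[] Q2=[]

Answer: 1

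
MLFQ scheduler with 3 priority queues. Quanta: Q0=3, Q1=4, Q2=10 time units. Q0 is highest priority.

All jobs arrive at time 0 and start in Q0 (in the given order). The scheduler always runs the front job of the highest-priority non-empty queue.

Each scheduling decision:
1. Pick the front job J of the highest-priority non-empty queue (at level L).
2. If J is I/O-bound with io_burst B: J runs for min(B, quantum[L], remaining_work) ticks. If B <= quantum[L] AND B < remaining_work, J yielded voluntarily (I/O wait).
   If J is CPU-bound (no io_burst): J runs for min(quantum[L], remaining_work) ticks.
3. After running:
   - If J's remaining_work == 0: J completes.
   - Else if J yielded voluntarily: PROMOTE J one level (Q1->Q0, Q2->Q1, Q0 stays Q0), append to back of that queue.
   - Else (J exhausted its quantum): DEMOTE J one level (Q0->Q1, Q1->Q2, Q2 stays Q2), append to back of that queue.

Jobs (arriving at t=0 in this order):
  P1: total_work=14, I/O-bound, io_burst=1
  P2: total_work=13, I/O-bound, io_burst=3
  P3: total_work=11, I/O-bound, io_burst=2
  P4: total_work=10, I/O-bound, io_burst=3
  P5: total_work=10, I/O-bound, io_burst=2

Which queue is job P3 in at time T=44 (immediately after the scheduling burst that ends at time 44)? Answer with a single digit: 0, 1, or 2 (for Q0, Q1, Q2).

t=0-1: P1@Q0 runs 1, rem=13, I/O yield, promote→Q0. Q0=[P2,P3,P4,P5,P1] Q1=[] Q2=[]
t=1-4: P2@Q0 runs 3, rem=10, I/O yield, promote→Q0. Q0=[P3,P4,P5,P1,P2] Q1=[] Q2=[]
t=4-6: P3@Q0 runs 2, rem=9, I/O yield, promote→Q0. Q0=[P4,P5,P1,P2,P3] Q1=[] Q2=[]
t=6-9: P4@Q0 runs 3, rem=7, I/O yield, promote→Q0. Q0=[P5,P1,P2,P3,P4] Q1=[] Q2=[]
t=9-11: P5@Q0 runs 2, rem=8, I/O yield, promote→Q0. Q0=[P1,P2,P3,P4,P5] Q1=[] Q2=[]
t=11-12: P1@Q0 runs 1, rem=12, I/O yield, promote→Q0. Q0=[P2,P3,P4,P5,P1] Q1=[] Q2=[]
t=12-15: P2@Q0 runs 3, rem=7, I/O yield, promote→Q0. Q0=[P3,P4,P5,P1,P2] Q1=[] Q2=[]
t=15-17: P3@Q0 runs 2, rem=7, I/O yield, promote→Q0. Q0=[P4,P5,P1,P2,P3] Q1=[] Q2=[]
t=17-20: P4@Q0 runs 3, rem=4, I/O yield, promote→Q0. Q0=[P5,P1,P2,P3,P4] Q1=[] Q2=[]
t=20-22: P5@Q0 runs 2, rem=6, I/O yield, promote→Q0. Q0=[P1,P2,P3,P4,P5] Q1=[] Q2=[]
t=22-23: P1@Q0 runs 1, rem=11, I/O yield, promote→Q0. Q0=[P2,P3,P4,P5,P1] Q1=[] Q2=[]
t=23-26: P2@Q0 runs 3, rem=4, I/O yield, promote→Q0. Q0=[P3,P4,P5,P1,P2] Q1=[] Q2=[]
t=26-28: P3@Q0 runs 2, rem=5, I/O yield, promote→Q0. Q0=[P4,P5,P1,P2,P3] Q1=[] Q2=[]
t=28-31: P4@Q0 runs 3, rem=1, I/O yield, promote→Q0. Q0=[P5,P1,P2,P3,P4] Q1=[] Q2=[]
t=31-33: P5@Q0 runs 2, rem=4, I/O yield, promote→Q0. Q0=[P1,P2,P3,P4,P5] Q1=[] Q2=[]
t=33-34: P1@Q0 runs 1, rem=10, I/O yield, promote→Q0. Q0=[P2,P3,P4,P5,P1] Q1=[] Q2=[]
t=34-37: P2@Q0 runs 3, rem=1, I/O yield, promote→Q0. Q0=[P3,P4,P5,P1,P2] Q1=[] Q2=[]
t=37-39: P3@Q0 runs 2, rem=3, I/O yield, promote→Q0. Q0=[P4,P5,P1,P2,P3] Q1=[] Q2=[]
t=39-40: P4@Q0 runs 1, rem=0, completes. Q0=[P5,P1,P2,P3] Q1=[] Q2=[]
t=40-42: P5@Q0 runs 2, rem=2, I/O yield, promote→Q0. Q0=[P1,P2,P3,P5] Q1=[] Q2=[]
t=42-43: P1@Q0 runs 1, rem=9, I/O yield, promote→Q0. Q0=[P2,P3,P5,P1] Q1=[] Q2=[]
t=43-44: P2@Q0 runs 1, rem=0, completes. Q0=[P3,P5,P1] Q1=[] Q2=[]
t=44-46: P3@Q0 runs 2, rem=1, I/O yield, promote→Q0. Q0=[P5,P1,P3] Q1=[] Q2=[]
t=46-48: P5@Q0 runs 2, rem=0, completes. Q0=[P1,P3] Q1=[] Q2=[]
t=48-49: P1@Q0 runs 1, rem=8, I/O yield, promote→Q0. Q0=[P3,P1] Q1=[] Q2=[]
t=49-50: P3@Q0 runs 1, rem=0, completes. Q0=[P1] Q1=[] Q2=[]
t=50-51: P1@Q0 runs 1, rem=7, I/O yield, promote→Q0. Q0=[P1] Q1=[] Q2=[]
t=51-52: P1@Q0 runs 1, rem=6, I/O yield, promote→Q0. Q0=[P1] Q1=[] Q2=[]
t=52-53: P1@Q0 runs 1, rem=5, I/O yield, promote→Q0. Q0=[P1] Q1=[] Q2=[]
t=53-54: P1@Q0 runs 1, rem=4, I/O yield, promote→Q0. Q0=[P1] Q1=[] Q2=[]
t=54-55: P1@Q0 runs 1, rem=3, I/O yield, promote→Q0. Q0=[P1] Q1=[] Q2=[]
t=55-56: P1@Q0 runs 1, rem=2, I/O yield, promote→Q0. Q0=[P1] Q1=[] Q2=[]
t=56-57: P1@Q0 runs 1, rem=1, I/O yield, promote→Q0. Q0=[P1] Q1=[] Q2=[]
t=57-58: P1@Q0 runs 1, rem=0, completes. Q0=[] Q1=[] Q2=[]

Answer: 0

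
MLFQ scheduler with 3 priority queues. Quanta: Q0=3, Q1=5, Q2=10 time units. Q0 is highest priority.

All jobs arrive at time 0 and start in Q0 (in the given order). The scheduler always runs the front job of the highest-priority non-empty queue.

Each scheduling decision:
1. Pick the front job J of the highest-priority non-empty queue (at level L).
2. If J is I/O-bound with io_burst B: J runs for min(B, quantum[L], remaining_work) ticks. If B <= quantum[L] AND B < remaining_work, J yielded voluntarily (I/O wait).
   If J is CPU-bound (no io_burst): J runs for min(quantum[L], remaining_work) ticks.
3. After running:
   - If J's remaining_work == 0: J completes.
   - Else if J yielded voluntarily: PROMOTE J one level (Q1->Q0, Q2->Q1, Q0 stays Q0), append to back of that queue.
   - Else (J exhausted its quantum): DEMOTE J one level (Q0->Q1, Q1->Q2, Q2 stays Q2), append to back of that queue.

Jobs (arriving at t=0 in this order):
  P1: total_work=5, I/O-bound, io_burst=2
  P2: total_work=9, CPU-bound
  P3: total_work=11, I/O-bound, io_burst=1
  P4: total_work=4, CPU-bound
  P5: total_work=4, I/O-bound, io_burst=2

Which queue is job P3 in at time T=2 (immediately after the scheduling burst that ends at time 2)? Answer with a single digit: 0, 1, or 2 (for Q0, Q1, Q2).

t=0-2: P1@Q0 runs 2, rem=3, I/O yield, promote→Q0. Q0=[P2,P3,P4,P5,P1] Q1=[] Q2=[]
t=2-5: P2@Q0 runs 3, rem=6, quantum used, demote→Q1. Q0=[P3,P4,P5,P1] Q1=[P2] Q2=[]
t=5-6: P3@Q0 runs 1, rem=10, I/O yield, promote→Q0. Q0=[P4,P5,P1,P3] Q1=[P2] Q2=[]
t=6-9: P4@Q0 runs 3, rem=1, quantum used, demote→Q1. Q0=[P5,P1,P3] Q1=[P2,P4] Q2=[]
t=9-11: P5@Q0 runs 2, rem=2, I/O yield, promote→Q0. Q0=[P1,P3,P5] Q1=[P2,P4] Q2=[]
t=11-13: P1@Q0 runs 2, rem=1, I/O yield, promote→Q0. Q0=[P3,P5,P1] Q1=[P2,P4] Q2=[]
t=13-14: P3@Q0 runs 1, rem=9, I/O yield, promote→Q0. Q0=[P5,P1,P3] Q1=[P2,P4] Q2=[]
t=14-16: P5@Q0 runs 2, rem=0, completes. Q0=[P1,P3] Q1=[P2,P4] Q2=[]
t=16-17: P1@Q0 runs 1, rem=0, completes. Q0=[P3] Q1=[P2,P4] Q2=[]
t=17-18: P3@Q0 runs 1, rem=8, I/O yield, promote→Q0. Q0=[P3] Q1=[P2,P4] Q2=[]
t=18-19: P3@Q0 runs 1, rem=7, I/O yield, promote→Q0. Q0=[P3] Q1=[P2,P4] Q2=[]
t=19-20: P3@Q0 runs 1, rem=6, I/O yield, promote→Q0. Q0=[P3] Q1=[P2,P4] Q2=[]
t=20-21: P3@Q0 runs 1, rem=5, I/O yield, promote→Q0. Q0=[P3] Q1=[P2,P4] Q2=[]
t=21-22: P3@Q0 runs 1, rem=4, I/O yield, promote→Q0. Q0=[P3] Q1=[P2,P4] Q2=[]
t=22-23: P3@Q0 runs 1, rem=3, I/O yield, promote→Q0. Q0=[P3] Q1=[P2,P4] Q2=[]
t=23-24: P3@Q0 runs 1, rem=2, I/O yield, promote→Q0. Q0=[P3] Q1=[P2,P4] Q2=[]
t=24-25: P3@Q0 runs 1, rem=1, I/O yield, promote→Q0. Q0=[P3] Q1=[P2,P4] Q2=[]
t=25-26: P3@Q0 runs 1, rem=0, completes. Q0=[] Q1=[P2,P4] Q2=[]
t=26-31: P2@Q1 runs 5, rem=1, quantum used, demote→Q2. Q0=[] Q1=[P4] Q2=[P2]
t=31-32: P4@Q1 runs 1, rem=0, completes. Q0=[] Q1=[] Q2=[P2]
t=32-33: P2@Q2 runs 1, rem=0, completes. Q0=[] Q1=[] Q2=[]

Answer: 0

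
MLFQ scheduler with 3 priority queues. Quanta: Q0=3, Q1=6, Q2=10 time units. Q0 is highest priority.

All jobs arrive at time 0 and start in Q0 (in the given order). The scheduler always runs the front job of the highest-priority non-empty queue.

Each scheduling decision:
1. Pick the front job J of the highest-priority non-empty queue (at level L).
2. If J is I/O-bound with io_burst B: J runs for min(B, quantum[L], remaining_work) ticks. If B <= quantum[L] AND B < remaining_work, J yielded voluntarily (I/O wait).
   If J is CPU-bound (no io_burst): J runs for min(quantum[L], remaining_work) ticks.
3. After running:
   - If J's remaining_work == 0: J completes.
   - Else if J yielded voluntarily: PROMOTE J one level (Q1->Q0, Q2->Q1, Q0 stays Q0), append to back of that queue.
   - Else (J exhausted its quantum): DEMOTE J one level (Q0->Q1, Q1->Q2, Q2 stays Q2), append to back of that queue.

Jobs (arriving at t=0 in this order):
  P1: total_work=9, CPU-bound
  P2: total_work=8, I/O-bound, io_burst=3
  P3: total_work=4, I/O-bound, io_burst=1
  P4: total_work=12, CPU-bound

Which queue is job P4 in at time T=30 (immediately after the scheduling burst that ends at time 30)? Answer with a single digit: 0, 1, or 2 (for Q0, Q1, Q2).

Answer: 2

Derivation:
t=0-3: P1@Q0 runs 3, rem=6, quantum used, demote→Q1. Q0=[P2,P3,P4] Q1=[P1] Q2=[]
t=3-6: P2@Q0 runs 3, rem=5, I/O yield, promote→Q0. Q0=[P3,P4,P2] Q1=[P1] Q2=[]
t=6-7: P3@Q0 runs 1, rem=3, I/O yield, promote→Q0. Q0=[P4,P2,P3] Q1=[P1] Q2=[]
t=7-10: P4@Q0 runs 3, rem=9, quantum used, demote→Q1. Q0=[P2,P3] Q1=[P1,P4] Q2=[]
t=10-13: P2@Q0 runs 3, rem=2, I/O yield, promote→Q0. Q0=[P3,P2] Q1=[P1,P4] Q2=[]
t=13-14: P3@Q0 runs 1, rem=2, I/O yield, promote→Q0. Q0=[P2,P3] Q1=[P1,P4] Q2=[]
t=14-16: P2@Q0 runs 2, rem=0, completes. Q0=[P3] Q1=[P1,P4] Q2=[]
t=16-17: P3@Q0 runs 1, rem=1, I/O yield, promote→Q0. Q0=[P3] Q1=[P1,P4] Q2=[]
t=17-18: P3@Q0 runs 1, rem=0, completes. Q0=[] Q1=[P1,P4] Q2=[]
t=18-24: P1@Q1 runs 6, rem=0, completes. Q0=[] Q1=[P4] Q2=[]
t=24-30: P4@Q1 runs 6, rem=3, quantum used, demote→Q2. Q0=[] Q1=[] Q2=[P4]
t=30-33: P4@Q2 runs 3, rem=0, completes. Q0=[] Q1=[] Q2=[]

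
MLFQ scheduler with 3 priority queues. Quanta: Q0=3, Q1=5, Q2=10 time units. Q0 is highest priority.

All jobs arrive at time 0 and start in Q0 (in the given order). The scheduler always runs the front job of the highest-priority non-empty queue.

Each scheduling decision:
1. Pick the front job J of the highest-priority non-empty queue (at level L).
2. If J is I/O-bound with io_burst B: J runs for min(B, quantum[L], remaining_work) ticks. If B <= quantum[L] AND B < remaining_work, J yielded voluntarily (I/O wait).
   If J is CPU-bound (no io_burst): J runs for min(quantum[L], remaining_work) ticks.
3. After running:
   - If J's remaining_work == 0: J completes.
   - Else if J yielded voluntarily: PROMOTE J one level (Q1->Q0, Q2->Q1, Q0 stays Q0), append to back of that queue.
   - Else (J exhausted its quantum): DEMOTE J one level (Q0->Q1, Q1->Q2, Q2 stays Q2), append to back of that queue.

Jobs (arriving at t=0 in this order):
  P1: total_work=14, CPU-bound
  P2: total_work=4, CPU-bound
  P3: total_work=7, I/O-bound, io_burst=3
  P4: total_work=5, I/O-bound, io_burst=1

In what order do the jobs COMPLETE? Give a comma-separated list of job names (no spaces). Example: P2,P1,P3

Answer: P3,P4,P2,P1

Derivation:
t=0-3: P1@Q0 runs 3, rem=11, quantum used, demote→Q1. Q0=[P2,P3,P4] Q1=[P1] Q2=[]
t=3-6: P2@Q0 runs 3, rem=1, quantum used, demote→Q1. Q0=[P3,P4] Q1=[P1,P2] Q2=[]
t=6-9: P3@Q0 runs 3, rem=4, I/O yield, promote→Q0. Q0=[P4,P3] Q1=[P1,P2] Q2=[]
t=9-10: P4@Q0 runs 1, rem=4, I/O yield, promote→Q0. Q0=[P3,P4] Q1=[P1,P2] Q2=[]
t=10-13: P3@Q0 runs 3, rem=1, I/O yield, promote→Q0. Q0=[P4,P3] Q1=[P1,P2] Q2=[]
t=13-14: P4@Q0 runs 1, rem=3, I/O yield, promote→Q0. Q0=[P3,P4] Q1=[P1,P2] Q2=[]
t=14-15: P3@Q0 runs 1, rem=0, completes. Q0=[P4] Q1=[P1,P2] Q2=[]
t=15-16: P4@Q0 runs 1, rem=2, I/O yield, promote→Q0. Q0=[P4] Q1=[P1,P2] Q2=[]
t=16-17: P4@Q0 runs 1, rem=1, I/O yield, promote→Q0. Q0=[P4] Q1=[P1,P2] Q2=[]
t=17-18: P4@Q0 runs 1, rem=0, completes. Q0=[] Q1=[P1,P2] Q2=[]
t=18-23: P1@Q1 runs 5, rem=6, quantum used, demote→Q2. Q0=[] Q1=[P2] Q2=[P1]
t=23-24: P2@Q1 runs 1, rem=0, completes. Q0=[] Q1=[] Q2=[P1]
t=24-30: P1@Q2 runs 6, rem=0, completes. Q0=[] Q1=[] Q2=[]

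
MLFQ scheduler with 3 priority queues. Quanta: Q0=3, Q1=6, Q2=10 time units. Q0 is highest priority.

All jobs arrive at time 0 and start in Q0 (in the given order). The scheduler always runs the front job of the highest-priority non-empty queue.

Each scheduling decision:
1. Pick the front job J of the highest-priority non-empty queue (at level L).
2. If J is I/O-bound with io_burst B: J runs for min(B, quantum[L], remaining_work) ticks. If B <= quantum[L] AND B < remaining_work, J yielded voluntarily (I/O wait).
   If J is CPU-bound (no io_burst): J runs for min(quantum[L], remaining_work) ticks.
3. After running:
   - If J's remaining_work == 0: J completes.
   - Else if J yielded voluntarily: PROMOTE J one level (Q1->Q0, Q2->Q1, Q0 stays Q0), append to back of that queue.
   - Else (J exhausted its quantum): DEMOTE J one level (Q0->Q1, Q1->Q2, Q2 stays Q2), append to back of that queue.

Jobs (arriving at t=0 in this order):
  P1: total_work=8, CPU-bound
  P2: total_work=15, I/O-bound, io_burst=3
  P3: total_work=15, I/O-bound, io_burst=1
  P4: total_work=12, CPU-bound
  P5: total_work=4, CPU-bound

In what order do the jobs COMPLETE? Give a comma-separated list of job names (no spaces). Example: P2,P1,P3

t=0-3: P1@Q0 runs 3, rem=5, quantum used, demote→Q1. Q0=[P2,P3,P4,P5] Q1=[P1] Q2=[]
t=3-6: P2@Q0 runs 3, rem=12, I/O yield, promote→Q0. Q0=[P3,P4,P5,P2] Q1=[P1] Q2=[]
t=6-7: P3@Q0 runs 1, rem=14, I/O yield, promote→Q0. Q0=[P4,P5,P2,P3] Q1=[P1] Q2=[]
t=7-10: P4@Q0 runs 3, rem=9, quantum used, demote→Q1. Q0=[P5,P2,P3] Q1=[P1,P4] Q2=[]
t=10-13: P5@Q0 runs 3, rem=1, quantum used, demote→Q1. Q0=[P2,P3] Q1=[P1,P4,P5] Q2=[]
t=13-16: P2@Q0 runs 3, rem=9, I/O yield, promote→Q0. Q0=[P3,P2] Q1=[P1,P4,P5] Q2=[]
t=16-17: P3@Q0 runs 1, rem=13, I/O yield, promote→Q0. Q0=[P2,P3] Q1=[P1,P4,P5] Q2=[]
t=17-20: P2@Q0 runs 3, rem=6, I/O yield, promote→Q0. Q0=[P3,P2] Q1=[P1,P4,P5] Q2=[]
t=20-21: P3@Q0 runs 1, rem=12, I/O yield, promote→Q0. Q0=[P2,P3] Q1=[P1,P4,P5] Q2=[]
t=21-24: P2@Q0 runs 3, rem=3, I/O yield, promote→Q0. Q0=[P3,P2] Q1=[P1,P4,P5] Q2=[]
t=24-25: P3@Q0 runs 1, rem=11, I/O yield, promote→Q0. Q0=[P2,P3] Q1=[P1,P4,P5] Q2=[]
t=25-28: P2@Q0 runs 3, rem=0, completes. Q0=[P3] Q1=[P1,P4,P5] Q2=[]
t=28-29: P3@Q0 runs 1, rem=10, I/O yield, promote→Q0. Q0=[P3] Q1=[P1,P4,P5] Q2=[]
t=29-30: P3@Q0 runs 1, rem=9, I/O yield, promote→Q0. Q0=[P3] Q1=[P1,P4,P5] Q2=[]
t=30-31: P3@Q0 runs 1, rem=8, I/O yield, promote→Q0. Q0=[P3] Q1=[P1,P4,P5] Q2=[]
t=31-32: P3@Q0 runs 1, rem=7, I/O yield, promote→Q0. Q0=[P3] Q1=[P1,P4,P5] Q2=[]
t=32-33: P3@Q0 runs 1, rem=6, I/O yield, promote→Q0. Q0=[P3] Q1=[P1,P4,P5] Q2=[]
t=33-34: P3@Q0 runs 1, rem=5, I/O yield, promote→Q0. Q0=[P3] Q1=[P1,P4,P5] Q2=[]
t=34-35: P3@Q0 runs 1, rem=4, I/O yield, promote→Q0. Q0=[P3] Q1=[P1,P4,P5] Q2=[]
t=35-36: P3@Q0 runs 1, rem=3, I/O yield, promote→Q0. Q0=[P3] Q1=[P1,P4,P5] Q2=[]
t=36-37: P3@Q0 runs 1, rem=2, I/O yield, promote→Q0. Q0=[P3] Q1=[P1,P4,P5] Q2=[]
t=37-38: P3@Q0 runs 1, rem=1, I/O yield, promote→Q0. Q0=[P3] Q1=[P1,P4,P5] Q2=[]
t=38-39: P3@Q0 runs 1, rem=0, completes. Q0=[] Q1=[P1,P4,P5] Q2=[]
t=39-44: P1@Q1 runs 5, rem=0, completes. Q0=[] Q1=[P4,P5] Q2=[]
t=44-50: P4@Q1 runs 6, rem=3, quantum used, demote→Q2. Q0=[] Q1=[P5] Q2=[P4]
t=50-51: P5@Q1 runs 1, rem=0, completes. Q0=[] Q1=[] Q2=[P4]
t=51-54: P4@Q2 runs 3, rem=0, completes. Q0=[] Q1=[] Q2=[]

Answer: P2,P3,P1,P5,P4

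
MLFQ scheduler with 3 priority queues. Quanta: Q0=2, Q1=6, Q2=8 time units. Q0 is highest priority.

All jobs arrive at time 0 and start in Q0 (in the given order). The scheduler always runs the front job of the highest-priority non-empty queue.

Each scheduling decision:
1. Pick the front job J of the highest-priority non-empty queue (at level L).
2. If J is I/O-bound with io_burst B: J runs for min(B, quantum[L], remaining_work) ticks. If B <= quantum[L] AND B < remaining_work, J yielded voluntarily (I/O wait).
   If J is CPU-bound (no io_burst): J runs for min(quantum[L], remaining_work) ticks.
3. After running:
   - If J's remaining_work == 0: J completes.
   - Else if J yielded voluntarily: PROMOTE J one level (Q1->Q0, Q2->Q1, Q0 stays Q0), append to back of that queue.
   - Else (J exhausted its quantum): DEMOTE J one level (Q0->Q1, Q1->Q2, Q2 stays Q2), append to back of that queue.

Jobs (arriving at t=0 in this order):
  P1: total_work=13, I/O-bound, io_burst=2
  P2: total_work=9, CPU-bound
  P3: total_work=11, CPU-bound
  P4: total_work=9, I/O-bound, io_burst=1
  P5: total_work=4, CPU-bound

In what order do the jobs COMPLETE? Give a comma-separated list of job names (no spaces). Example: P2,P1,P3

t=0-2: P1@Q0 runs 2, rem=11, I/O yield, promote→Q0. Q0=[P2,P3,P4,P5,P1] Q1=[] Q2=[]
t=2-4: P2@Q0 runs 2, rem=7, quantum used, demote→Q1. Q0=[P3,P4,P5,P1] Q1=[P2] Q2=[]
t=4-6: P3@Q0 runs 2, rem=9, quantum used, demote→Q1. Q0=[P4,P5,P1] Q1=[P2,P3] Q2=[]
t=6-7: P4@Q0 runs 1, rem=8, I/O yield, promote→Q0. Q0=[P5,P1,P4] Q1=[P2,P3] Q2=[]
t=7-9: P5@Q0 runs 2, rem=2, quantum used, demote→Q1. Q0=[P1,P4] Q1=[P2,P3,P5] Q2=[]
t=9-11: P1@Q0 runs 2, rem=9, I/O yield, promote→Q0. Q0=[P4,P1] Q1=[P2,P3,P5] Q2=[]
t=11-12: P4@Q0 runs 1, rem=7, I/O yield, promote→Q0. Q0=[P1,P4] Q1=[P2,P3,P5] Q2=[]
t=12-14: P1@Q0 runs 2, rem=7, I/O yield, promote→Q0. Q0=[P4,P1] Q1=[P2,P3,P5] Q2=[]
t=14-15: P4@Q0 runs 1, rem=6, I/O yield, promote→Q0. Q0=[P1,P4] Q1=[P2,P3,P5] Q2=[]
t=15-17: P1@Q0 runs 2, rem=5, I/O yield, promote→Q0. Q0=[P4,P1] Q1=[P2,P3,P5] Q2=[]
t=17-18: P4@Q0 runs 1, rem=5, I/O yield, promote→Q0. Q0=[P1,P4] Q1=[P2,P3,P5] Q2=[]
t=18-20: P1@Q0 runs 2, rem=3, I/O yield, promote→Q0. Q0=[P4,P1] Q1=[P2,P3,P5] Q2=[]
t=20-21: P4@Q0 runs 1, rem=4, I/O yield, promote→Q0. Q0=[P1,P4] Q1=[P2,P3,P5] Q2=[]
t=21-23: P1@Q0 runs 2, rem=1, I/O yield, promote→Q0. Q0=[P4,P1] Q1=[P2,P3,P5] Q2=[]
t=23-24: P4@Q0 runs 1, rem=3, I/O yield, promote→Q0. Q0=[P1,P4] Q1=[P2,P3,P5] Q2=[]
t=24-25: P1@Q0 runs 1, rem=0, completes. Q0=[P4] Q1=[P2,P3,P5] Q2=[]
t=25-26: P4@Q0 runs 1, rem=2, I/O yield, promote→Q0. Q0=[P4] Q1=[P2,P3,P5] Q2=[]
t=26-27: P4@Q0 runs 1, rem=1, I/O yield, promote→Q0. Q0=[P4] Q1=[P2,P3,P5] Q2=[]
t=27-28: P4@Q0 runs 1, rem=0, completes. Q0=[] Q1=[P2,P3,P5] Q2=[]
t=28-34: P2@Q1 runs 6, rem=1, quantum used, demote→Q2. Q0=[] Q1=[P3,P5] Q2=[P2]
t=34-40: P3@Q1 runs 6, rem=3, quantum used, demote→Q2. Q0=[] Q1=[P5] Q2=[P2,P3]
t=40-42: P5@Q1 runs 2, rem=0, completes. Q0=[] Q1=[] Q2=[P2,P3]
t=42-43: P2@Q2 runs 1, rem=0, completes. Q0=[] Q1=[] Q2=[P3]
t=43-46: P3@Q2 runs 3, rem=0, completes. Q0=[] Q1=[] Q2=[]

Answer: P1,P4,P5,P2,P3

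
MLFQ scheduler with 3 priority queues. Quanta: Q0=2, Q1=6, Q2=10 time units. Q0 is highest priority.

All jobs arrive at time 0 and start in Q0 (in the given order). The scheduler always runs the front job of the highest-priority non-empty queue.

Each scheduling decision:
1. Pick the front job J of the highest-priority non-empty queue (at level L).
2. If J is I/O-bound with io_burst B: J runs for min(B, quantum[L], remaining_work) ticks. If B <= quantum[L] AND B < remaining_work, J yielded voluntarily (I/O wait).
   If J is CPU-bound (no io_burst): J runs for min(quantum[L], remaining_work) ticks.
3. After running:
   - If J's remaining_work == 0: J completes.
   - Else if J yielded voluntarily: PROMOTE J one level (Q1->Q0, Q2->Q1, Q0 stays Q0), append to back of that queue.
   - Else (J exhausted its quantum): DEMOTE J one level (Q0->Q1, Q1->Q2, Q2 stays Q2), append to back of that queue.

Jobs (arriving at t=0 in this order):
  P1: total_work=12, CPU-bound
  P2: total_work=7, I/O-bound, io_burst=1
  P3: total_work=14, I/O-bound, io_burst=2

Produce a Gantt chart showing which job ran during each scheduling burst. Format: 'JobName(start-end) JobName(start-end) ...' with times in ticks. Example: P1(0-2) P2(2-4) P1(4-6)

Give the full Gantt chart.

t=0-2: P1@Q0 runs 2, rem=10, quantum used, demote→Q1. Q0=[P2,P3] Q1=[P1] Q2=[]
t=2-3: P2@Q0 runs 1, rem=6, I/O yield, promote→Q0. Q0=[P3,P2] Q1=[P1] Q2=[]
t=3-5: P3@Q0 runs 2, rem=12, I/O yield, promote→Q0. Q0=[P2,P3] Q1=[P1] Q2=[]
t=5-6: P2@Q0 runs 1, rem=5, I/O yield, promote→Q0. Q0=[P3,P2] Q1=[P1] Q2=[]
t=6-8: P3@Q0 runs 2, rem=10, I/O yield, promote→Q0. Q0=[P2,P3] Q1=[P1] Q2=[]
t=8-9: P2@Q0 runs 1, rem=4, I/O yield, promote→Q0. Q0=[P3,P2] Q1=[P1] Q2=[]
t=9-11: P3@Q0 runs 2, rem=8, I/O yield, promote→Q0. Q0=[P2,P3] Q1=[P1] Q2=[]
t=11-12: P2@Q0 runs 1, rem=3, I/O yield, promote→Q0. Q0=[P3,P2] Q1=[P1] Q2=[]
t=12-14: P3@Q0 runs 2, rem=6, I/O yield, promote→Q0. Q0=[P2,P3] Q1=[P1] Q2=[]
t=14-15: P2@Q0 runs 1, rem=2, I/O yield, promote→Q0. Q0=[P3,P2] Q1=[P1] Q2=[]
t=15-17: P3@Q0 runs 2, rem=4, I/O yield, promote→Q0. Q0=[P2,P3] Q1=[P1] Q2=[]
t=17-18: P2@Q0 runs 1, rem=1, I/O yield, promote→Q0. Q0=[P3,P2] Q1=[P1] Q2=[]
t=18-20: P3@Q0 runs 2, rem=2, I/O yield, promote→Q0. Q0=[P2,P3] Q1=[P1] Q2=[]
t=20-21: P2@Q0 runs 1, rem=0, completes. Q0=[P3] Q1=[P1] Q2=[]
t=21-23: P3@Q0 runs 2, rem=0, completes. Q0=[] Q1=[P1] Q2=[]
t=23-29: P1@Q1 runs 6, rem=4, quantum used, demote→Q2. Q0=[] Q1=[] Q2=[P1]
t=29-33: P1@Q2 runs 4, rem=0, completes. Q0=[] Q1=[] Q2=[]

Answer: P1(0-2) P2(2-3) P3(3-5) P2(5-6) P3(6-8) P2(8-9) P3(9-11) P2(11-12) P3(12-14) P2(14-15) P3(15-17) P2(17-18) P3(18-20) P2(20-21) P3(21-23) P1(23-29) P1(29-33)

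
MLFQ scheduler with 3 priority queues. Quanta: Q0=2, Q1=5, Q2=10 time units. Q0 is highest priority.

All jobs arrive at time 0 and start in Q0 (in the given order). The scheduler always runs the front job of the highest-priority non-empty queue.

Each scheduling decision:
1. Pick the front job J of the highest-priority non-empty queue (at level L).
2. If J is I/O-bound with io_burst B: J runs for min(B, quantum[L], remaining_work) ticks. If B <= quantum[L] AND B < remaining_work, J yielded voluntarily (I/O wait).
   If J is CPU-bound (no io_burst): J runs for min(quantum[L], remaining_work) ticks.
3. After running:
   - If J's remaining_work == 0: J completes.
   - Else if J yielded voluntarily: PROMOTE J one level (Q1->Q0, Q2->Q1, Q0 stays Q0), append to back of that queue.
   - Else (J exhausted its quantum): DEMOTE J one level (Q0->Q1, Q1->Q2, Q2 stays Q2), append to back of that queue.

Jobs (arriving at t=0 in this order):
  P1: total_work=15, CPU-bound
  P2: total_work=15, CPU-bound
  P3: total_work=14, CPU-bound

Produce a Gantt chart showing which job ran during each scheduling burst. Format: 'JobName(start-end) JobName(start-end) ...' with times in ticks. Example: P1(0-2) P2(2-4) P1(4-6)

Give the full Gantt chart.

t=0-2: P1@Q0 runs 2, rem=13, quantum used, demote→Q1. Q0=[P2,P3] Q1=[P1] Q2=[]
t=2-4: P2@Q0 runs 2, rem=13, quantum used, demote→Q1. Q0=[P3] Q1=[P1,P2] Q2=[]
t=4-6: P3@Q0 runs 2, rem=12, quantum used, demote→Q1. Q0=[] Q1=[P1,P2,P3] Q2=[]
t=6-11: P1@Q1 runs 5, rem=8, quantum used, demote→Q2. Q0=[] Q1=[P2,P3] Q2=[P1]
t=11-16: P2@Q1 runs 5, rem=8, quantum used, demote→Q2. Q0=[] Q1=[P3] Q2=[P1,P2]
t=16-21: P3@Q1 runs 5, rem=7, quantum used, demote→Q2. Q0=[] Q1=[] Q2=[P1,P2,P3]
t=21-29: P1@Q2 runs 8, rem=0, completes. Q0=[] Q1=[] Q2=[P2,P3]
t=29-37: P2@Q2 runs 8, rem=0, completes. Q0=[] Q1=[] Q2=[P3]
t=37-44: P3@Q2 runs 7, rem=0, completes. Q0=[] Q1=[] Q2=[]

Answer: P1(0-2) P2(2-4) P3(4-6) P1(6-11) P2(11-16) P3(16-21) P1(21-29) P2(29-37) P3(37-44)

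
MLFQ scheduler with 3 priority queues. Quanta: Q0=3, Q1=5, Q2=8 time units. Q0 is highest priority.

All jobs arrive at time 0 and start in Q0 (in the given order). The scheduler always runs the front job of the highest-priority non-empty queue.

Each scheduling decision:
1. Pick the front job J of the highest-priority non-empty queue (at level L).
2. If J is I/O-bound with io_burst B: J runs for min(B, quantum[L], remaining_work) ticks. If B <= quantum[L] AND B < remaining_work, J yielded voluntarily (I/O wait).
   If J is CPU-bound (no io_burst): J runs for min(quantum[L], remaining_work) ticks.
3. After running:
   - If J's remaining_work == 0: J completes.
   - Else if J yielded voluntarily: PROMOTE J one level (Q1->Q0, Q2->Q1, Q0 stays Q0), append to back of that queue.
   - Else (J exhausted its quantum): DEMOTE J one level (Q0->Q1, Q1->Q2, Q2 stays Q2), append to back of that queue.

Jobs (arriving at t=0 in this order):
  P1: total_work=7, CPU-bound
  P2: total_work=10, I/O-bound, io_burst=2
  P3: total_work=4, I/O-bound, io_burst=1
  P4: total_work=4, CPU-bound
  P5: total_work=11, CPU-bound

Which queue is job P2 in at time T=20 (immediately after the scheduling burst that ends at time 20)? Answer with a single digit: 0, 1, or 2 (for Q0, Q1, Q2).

t=0-3: P1@Q0 runs 3, rem=4, quantum used, demote→Q1. Q0=[P2,P3,P4,P5] Q1=[P1] Q2=[]
t=3-5: P2@Q0 runs 2, rem=8, I/O yield, promote→Q0. Q0=[P3,P4,P5,P2] Q1=[P1] Q2=[]
t=5-6: P3@Q0 runs 1, rem=3, I/O yield, promote→Q0. Q0=[P4,P5,P2,P3] Q1=[P1] Q2=[]
t=6-9: P4@Q0 runs 3, rem=1, quantum used, demote→Q1. Q0=[P5,P2,P3] Q1=[P1,P4] Q2=[]
t=9-12: P5@Q0 runs 3, rem=8, quantum used, demote→Q1. Q0=[P2,P3] Q1=[P1,P4,P5] Q2=[]
t=12-14: P2@Q0 runs 2, rem=6, I/O yield, promote→Q0. Q0=[P3,P2] Q1=[P1,P4,P5] Q2=[]
t=14-15: P3@Q0 runs 1, rem=2, I/O yield, promote→Q0. Q0=[P2,P3] Q1=[P1,P4,P5] Q2=[]
t=15-17: P2@Q0 runs 2, rem=4, I/O yield, promote→Q0. Q0=[P3,P2] Q1=[P1,P4,P5] Q2=[]
t=17-18: P3@Q0 runs 1, rem=1, I/O yield, promote→Q0. Q0=[P2,P3] Q1=[P1,P4,P5] Q2=[]
t=18-20: P2@Q0 runs 2, rem=2, I/O yield, promote→Q0. Q0=[P3,P2] Q1=[P1,P4,P5] Q2=[]
t=20-21: P3@Q0 runs 1, rem=0, completes. Q0=[P2] Q1=[P1,P4,P5] Q2=[]
t=21-23: P2@Q0 runs 2, rem=0, completes. Q0=[] Q1=[P1,P4,P5] Q2=[]
t=23-27: P1@Q1 runs 4, rem=0, completes. Q0=[] Q1=[P4,P5] Q2=[]
t=27-28: P4@Q1 runs 1, rem=0, completes. Q0=[] Q1=[P5] Q2=[]
t=28-33: P5@Q1 runs 5, rem=3, quantum used, demote→Q2. Q0=[] Q1=[] Q2=[P5]
t=33-36: P5@Q2 runs 3, rem=0, completes. Q0=[] Q1=[] Q2=[]

Answer: 0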